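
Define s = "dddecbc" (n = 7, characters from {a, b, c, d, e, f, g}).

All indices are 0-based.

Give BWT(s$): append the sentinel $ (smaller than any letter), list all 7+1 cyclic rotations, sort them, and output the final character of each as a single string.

ccbe$ddd

rank  rotation  last
    0  $dddecbc  c
    1  bc$dddec  c
    2  c$dddecb  b
    3  cbc$ddde  e
    4  dddecbc$  $
    5  ddecbc$d  d
    6  decbc$dd  d
    7  ecbc$ddd  d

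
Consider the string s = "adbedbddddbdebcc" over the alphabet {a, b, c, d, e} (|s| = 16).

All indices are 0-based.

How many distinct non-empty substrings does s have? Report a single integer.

rank | idx | suffix
   0 |   0 | adbedbddddbdebcc
   1 |  13 | bcc
   2 |   5 | bddddbdebcc
   3 |  10 | bdebcc
   4 |   2 | bedbddddbdebcc
   5 |  15 | c
   6 |  14 | cc
   7 |   4 | dbddddbdebcc
   8 |   9 | dbdebcc
   9 |   1 | dbedbddddbdebcc
  10 |   8 | ddbdebcc
  11 |   7 | dddbdebcc
  12 |   6 | ddddbdebcc
  13 |  11 | debcc
  14 |  12 | ebcc
  15 |   3 | edbddddbdebcc

SA = [0, 13, 5, 10, 2, 15, 14, 4, 9, 1, 8, 7, 6, 11, 12, 3]
[i] adj suffixes → lcp
  [1] 0/13 → 0 ('')
  [2] 13/5 → 1 ('b')
  [3] 5/10 → 2 ('bd')
  [4] 10/2 → 1 ('b')
  [5] 2/15 → 0 ('')
  [6] 15/14 → 1 ('c')
  [7] 14/4 → 0 ('')
  [8] 4/9 → 3 ('dbd')
  [9] 9/1 → 2 ('db')
  [10] 1/8 → 1 ('d')
  [11] 8/7 → 2 ('dd')
  [12] 7/6 → 3 ('ddd')
  [13] 6/11 → 1 ('d')
  [14] 11/12 → 0 ('')
  [15] 12/3 → 1 ('e')

n(n+1)/2 = 16·17/2 = 136
Σ LCP = 0 + 0 + 1 + 2 + 1 + 0 + 1 + 0 + 3 + 2 + 1 + 2 + 3 + 1 + 0 + 1 = 18
distinct = 136 − 18 = 118

118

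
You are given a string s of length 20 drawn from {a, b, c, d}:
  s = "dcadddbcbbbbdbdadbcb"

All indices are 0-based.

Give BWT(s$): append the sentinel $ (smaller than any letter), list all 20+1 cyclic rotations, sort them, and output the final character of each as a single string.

bdcccbbdddbdbbbadb$da

rank  rotation               last
    0  $dcadddbcbbbbdbdadbcb  b
    1  adbcb$dcadddbcbbbbdbd  d
    2  adddbcbbbbdbdadbcb$dc  c
    3  b$dcadddbcbbbbdbdadbc  c
    4  bbbbdbdadbcb$dcadddbc  c
    5  bbbdbdadbcb$dcadddbcb  b
    6  bbdbdadbcb$dcadddbcbb  b
    7  bcb$dcadddbcbbbbdbdad  d
    8  bcbbbbdbdadbcb$dcaddd  d
    9  bdadbcb$dcadddbcbbbbd  d
   10  bdbdadbcb$dcadddbcbbb  b
   11  cadddbcbbbbdbdadbcb$d  d
   12  cb$dcadddbcbbbbdbdadb  b
   13  cbbbbdbdadbcb$dcadddb  b
   14  dadbcb$dcadddbcbbbbdb  b
   15  dbcb$dcadddbcbbbbdbda  a
   16  dbcbbbbdbdadbcb$dcadd  d
   17  dbdadbcb$dcadddbcbbbb  b
   18  dcadddbcbbbbdbdadbcb$  $
   19  ddbcbbbbdbdadbcb$dcad  d
   20  dddbcbbbbdbdadbcb$dca  a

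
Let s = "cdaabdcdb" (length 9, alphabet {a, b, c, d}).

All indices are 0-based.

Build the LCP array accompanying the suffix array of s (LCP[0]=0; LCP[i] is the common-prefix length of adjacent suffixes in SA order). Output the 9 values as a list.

[0, 1, 0, 1, 0, 2, 0, 1, 1]

rank→(start, suffix):
  0 → (2, 'aabdcdb')
  1 → (3, 'abdcdb')
  2 → (8, 'b')
  3 → (4, 'bdcdb')
  4 → (0, 'cdaabdcdb')
  5 → (6, 'cdb')
  6 → (1, 'daabdcdb')
  7 → (7, 'db')
  8 → (5, 'dcdb')

SA = [2, 3, 8, 4, 0, 6, 1, 7, 5]
i: (SA[i-1],SA[i]) lcp shared
  1: (2,3) 1 'a'
  2: (3,8) 0 ''
  3: (8,4) 1 'b'
  4: (4,0) 0 ''
  5: (0,6) 2 'cd'
  6: (6,1) 0 ''
  7: (1,7) 1 'd'
  8: (7,5) 1 'd'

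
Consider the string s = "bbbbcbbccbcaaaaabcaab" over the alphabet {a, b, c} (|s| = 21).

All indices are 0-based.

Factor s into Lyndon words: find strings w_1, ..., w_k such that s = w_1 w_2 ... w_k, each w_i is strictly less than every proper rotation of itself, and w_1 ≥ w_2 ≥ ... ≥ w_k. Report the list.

["bbbbcbbccbc", "aaaaabcaab"]

emit factor 1: 'bbbbcbbccbc' (i=0, period=11)
emit factor 2: 'aaaaabcaab' (i=11, period=10)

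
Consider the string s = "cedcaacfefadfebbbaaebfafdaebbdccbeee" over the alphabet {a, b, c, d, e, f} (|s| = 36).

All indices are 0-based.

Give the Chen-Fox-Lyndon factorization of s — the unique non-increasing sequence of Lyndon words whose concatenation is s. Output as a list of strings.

emit factor 1: 'ced' (i=0, period=3)
emit factor 2: 'c' (i=3, period=1)
emit factor 3: 'aacfefadfebbbaaebfafdaebbdccbeee' (i=4, period=32)

["ced", "c", "aacfefadfebbbaaebfafdaebbdccbeee"]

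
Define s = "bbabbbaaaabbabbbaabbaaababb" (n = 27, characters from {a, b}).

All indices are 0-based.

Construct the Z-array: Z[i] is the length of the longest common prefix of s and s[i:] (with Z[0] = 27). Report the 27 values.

[27, 1, 0, 2, 3, 1, 0, 0, 0, 0, 8, 1, 0, 2, 3, 1, 0, 0, 3, 1, 0, 0, 0, 1, 0, 2, 1]

Z[0]=27
i=1: i≥r, start 0; Z[1]=1 grow→box=[1,2)
i=2: i≥r, start 0; Z[2]=0
i=3: i≥r, start 0; Z[3]=2 grow→box=[3,5)
i=4: min(r-i=1, Z[1]=1)=1; Z[4]=3 grow→box=[4,7)
i=5: min(r-i=2, Z[1]=1)=1; Z[5]=1
i=6: min(r-i=1, Z[2]=0)=0; Z[6]=0
i=7: i≥r, start 0; Z[7]=0
i=8: i≥r, start 0; Z[8]=0
i=9: i≥r, start 0; Z[9]=0
i=10: i≥r, start 0; Z[10]=8 grow→box=[10,18)
i=11: min(r-i=7, Z[1]=1)=1; Z[11]=1
i=12: min(r-i=6, Z[2]=0)=0; Z[12]=0
i=13: min(r-i=5, Z[3]=2)=2; Z[13]=2
i=14: min(r-i=4, Z[4]=3)=3; Z[14]=3
i=15: min(r-i=3, Z[5]=1)=1; Z[15]=1
i=16: min(r-i=2, Z[6]=0)=0; Z[16]=0
i=17: min(r-i=1, Z[7]=0)=0; Z[17]=0
i=18: i≥r, start 0; Z[18]=3 grow→box=[18,21)
i=19: min(r-i=2, Z[1]=1)=1; Z[19]=1
i=20: min(r-i=1, Z[2]=0)=0; Z[20]=0
i=21: i≥r, start 0; Z[21]=0
i=22: i≥r, start 0; Z[22]=0
i=23: i≥r, start 0; Z[23]=1 grow→box=[23,24)
i=24: i≥r, start 0; Z[24]=0
i=25: i≥r, start 0; Z[25]=2 grow→box=[25,27)
i=26: min(r-i=1, Z[1]=1)=1; Z[26]=1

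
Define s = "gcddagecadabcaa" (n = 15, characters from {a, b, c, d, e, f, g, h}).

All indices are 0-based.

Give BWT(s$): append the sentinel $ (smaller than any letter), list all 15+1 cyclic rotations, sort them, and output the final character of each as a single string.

aacdcdabegadcg$a

rank  rotation          last
    0  $gcddagecadabcaa  a
    1  a$gcddagecadabca  a
    2  aa$gcddagecadabc  c
    3  abcaa$gcddagecad  d
    4  adabcaa$gcddagec  c
    5  agecadabcaa$gcdd  d
    6  bcaa$gcddagecada  a
    7  caa$gcddagecadab  b
    8  cadabcaa$gcddage  e
    9  cddagecadabcaa$g  g
   10  dabcaa$gcddageca  a
   11  dagecadabcaa$gcd  d
   12  ddagecadabcaa$gc  c
   13  ecadabcaa$gcddag  g
   14  gcddagecadabcaa$  $
   15  gecadabcaa$gcdda  a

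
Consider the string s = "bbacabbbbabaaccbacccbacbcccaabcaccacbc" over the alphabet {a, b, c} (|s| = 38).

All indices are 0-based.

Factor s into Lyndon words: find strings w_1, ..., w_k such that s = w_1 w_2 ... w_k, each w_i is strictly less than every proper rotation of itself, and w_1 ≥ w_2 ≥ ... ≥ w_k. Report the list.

["b", "b", "ac", "abbbb", "ab", "aaccbacccbacbccc", "aabcaccacbc"]

emit factor 1: 'b' (i=0, period=1)
emit factor 2: 'b' (i=1, period=1)
emit factor 3: 'ac' (i=2, period=2)
emit factor 4: 'abbbb' (i=4, period=5)
emit factor 5: 'ab' (i=9, period=2)
emit factor 6: 'aaccbacccbacbccc' (i=11, period=16)
emit factor 7: 'aabcaccacbc' (i=27, period=11)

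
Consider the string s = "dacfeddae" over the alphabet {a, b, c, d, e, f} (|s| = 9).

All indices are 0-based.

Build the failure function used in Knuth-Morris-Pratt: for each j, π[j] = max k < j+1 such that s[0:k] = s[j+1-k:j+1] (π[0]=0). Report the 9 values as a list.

π[0] = 0
j=1 s[j]='a': π[1]=0 (border '')
j=2 s[j]='c': π[2]=0 (border '')
j=3 s[j]='f': π[3]=0 (border '')
j=4 s[j]='e': π[4]=0 (border '')
j=5 s[j]='d': π[5]=1 (border 'd')
j=6 s[j]='d': k: 1→0; π[6]=1 (border 'd')
j=7 s[j]='a': π[7]=2 (border 'da')
j=8 s[j]='e': k: 2→0; π[8]=0 (border '')

[0, 0, 0, 0, 0, 1, 1, 2, 0]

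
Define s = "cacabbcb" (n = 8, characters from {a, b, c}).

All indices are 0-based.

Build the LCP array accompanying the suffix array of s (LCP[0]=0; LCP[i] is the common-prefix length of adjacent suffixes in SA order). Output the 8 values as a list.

[0, 1, 0, 1, 1, 0, 2, 1]

sorted suffixes:
  #0 SA[0]=3  'abbcb'
  #1 SA[1]=1  'acabbcb'
  #2 SA[2]=7  'b'
  #3 SA[3]=4  'bbcb'
  #4 SA[4]=5  'bcb'
  #5 SA[5]=2  'cabbcb'
  #6 SA[6]=0  'cacabbcb'
  #7 SA[7]=6  'cb'

SA = [3, 1, 7, 4, 5, 2, 0, 6]
[i] adj suffixes → lcp
  [1] 3/1 → 1 ('a')
  [2] 1/7 → 0 ('')
  [3] 7/4 → 1 ('b')
  [4] 4/5 → 1 ('b')
  [5] 5/2 → 0 ('')
  [6] 2/0 → 2 ('ca')
  [7] 0/6 → 1 ('c')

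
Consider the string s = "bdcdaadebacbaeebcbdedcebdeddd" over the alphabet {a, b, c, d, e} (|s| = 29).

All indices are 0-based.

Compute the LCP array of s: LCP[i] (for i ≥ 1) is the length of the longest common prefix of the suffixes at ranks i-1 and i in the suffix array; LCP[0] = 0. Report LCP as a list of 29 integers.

rank | idx | suffix
   0 |   4 | aadebacbaeebcbdedcebdeddd
   1 |   9 | acbaeebcbdedcebdeddd
   2 |   5 | adebacbaeebcbdedcebdeddd
   3 |  12 | aeebcbdedcebdeddd
   4 |   8 | bacbaeebcbdedcebdeddd
   5 |  11 | baeebcbdedcebdeddd
   6 |  15 | bcbdedcebdeddd
   7 |   0 | bdcdaadebacbaeebcbdedcebdeddd
   8 |  17 | bdedcebdeddd
   9 |  23 | bdeddd
  10 |  10 | cbaeebcbdedcebdeddd
  11 |  16 | cbdedcebdeddd
  12 |   2 | cdaadebacbaeebcbdedcebdeddd
  13 |  21 | cebdeddd
  14 |  28 | d
  15 |   3 | daadebacbaeebcbdedcebdeddd
  16 |   1 | dcdaadebacbaeebcbdedcebdeddd
  17 |  20 | dcebdeddd
  18 |  27 | dd
  19 |  26 | ddd
  20 |   6 | debacbaeebcbdedcebdeddd
  21 |  18 | dedcebdeddd
  22 |  24 | deddd
  23 |   7 | ebacbaeebcbdedcebdeddd
  24 |  14 | ebcbdedcebdeddd
  25 |  22 | ebdeddd
  26 |  19 | edcebdeddd
  27 |  25 | eddd
  28 |  13 | eebcbdedcebdeddd

SA = [4, 9, 5, 12, 8, 11, 15, 0, 17, 23, 10, 16, 2, 21, 28, 3, 1, 20, 27, 26, 6, 18, 24, 7, 14, 22, 19, 25, 13]
i: (SA[i-1],SA[i]) lcp shared
  1: (4,9) 1 'a'
  2: (9,5) 1 'a'
  3: (5,12) 1 'a'
  4: (12,8) 0 ''
  5: (8,11) 2 'ba'
  6: (11,15) 1 'b'
  7: (15,0) 1 'b'
  8: (0,17) 2 'bd'
  9: (17,23) 4 'bded'
  10: (23,10) 0 ''
  11: (10,16) 2 'cb'
  12: (16,2) 1 'c'
  13: (2,21) 1 'c'
  14: (21,28) 0 ''
  15: (28,3) 1 'd'
  16: (3,1) 1 'd'
  17: (1,20) 2 'dc'
  18: (20,27) 1 'd'
  19: (27,26) 2 'dd'
  20: (26,6) 1 'd'
  21: (6,18) 2 'de'
  22: (18,24) 3 'ded'
  23: (24,7) 0 ''
  24: (7,14) 2 'eb'
  25: (14,22) 2 'eb'
  26: (22,19) 1 'e'
  27: (19,25) 2 'ed'
  28: (25,13) 1 'e'

[0, 1, 1, 1, 0, 2, 1, 1, 2, 4, 0, 2, 1, 1, 0, 1, 1, 2, 1, 2, 1, 2, 3, 0, 2, 2, 1, 2, 1]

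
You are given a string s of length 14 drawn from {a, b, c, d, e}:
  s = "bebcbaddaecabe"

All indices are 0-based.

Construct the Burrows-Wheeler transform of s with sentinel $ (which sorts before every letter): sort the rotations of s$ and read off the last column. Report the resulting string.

rank  rotation         last
    0  $bebcbaddaecabe  e
    1  abe$bebcbaddaec  c
    2  addaecabe$bebcb  b
    3  aecabe$bebcbadd  d
    4  baddaecabe$bebc  c
    5  bcbaddaecabe$be  e
    6  be$bebcbaddaeca  a
    7  bebcbaddaecabe$  $
    8  cabe$bebcbaddae  e
    9  cbaddaecabe$beb  b
   10  daecabe$bebcbad  d
   11  ddaecabe$bebcba  a
   12  e$bebcbaddaecab  b
   13  ebcbaddaecabe$b  b
   14  ecabe$bebcbadda  a

ecbdcea$ebdabba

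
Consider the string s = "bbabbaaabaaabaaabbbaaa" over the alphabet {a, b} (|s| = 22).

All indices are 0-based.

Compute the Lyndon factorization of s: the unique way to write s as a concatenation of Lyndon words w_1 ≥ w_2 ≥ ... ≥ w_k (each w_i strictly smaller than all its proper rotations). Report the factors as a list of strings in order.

["b", "b", "abb", "aaabaaabaaabbb", "a", "a", "a"]

emit factor 1: 'b' (i=0, period=1)
emit factor 2: 'b' (i=1, period=1)
emit factor 3: 'abb' (i=2, period=3)
emit factor 4: 'aaabaaabaaabbb' (i=5, period=14)
emit factor 5: 'a' (i=19, period=1)
emit factor 6: 'a' (i=20, period=1)
emit factor 7: 'a' (i=21, period=1)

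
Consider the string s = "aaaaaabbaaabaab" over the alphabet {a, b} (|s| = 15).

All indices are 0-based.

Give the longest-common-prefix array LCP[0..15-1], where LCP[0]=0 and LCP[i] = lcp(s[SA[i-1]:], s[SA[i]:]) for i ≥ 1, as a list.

[0, 5, 4, 3, 4, 2, 3, 3, 1, 2, 2, 0, 1, 3, 1]

rank→(start, suffix):
  0 → (0, 'aaaaaabbaaabaab')
  1 → (1, 'aaaaabbaaabaab')
  2 → (2, 'aaaabbaaabaab')
  3 → (8, 'aaabaab')
  4 → (3, 'aaabbaaabaab')
  5 → (12, 'aab')
  6 → (9, 'aabaab')
  7 → (4, 'aabbaaabaab')
  8 → (13, 'ab')
  9 → (10, 'abaab')
  10 → (5, 'abbaaabaab')
  11 → (14, 'b')
  12 → (7, 'baaabaab')
  13 → (11, 'baab')
  14 → (6, 'bbaaabaab')

SA = [0, 1, 2, 8, 3, 12, 9, 4, 13, 10, 5, 14, 7, 11, 6]
i: (SA[i-1],SA[i]) lcp shared
  1: (0,1) 5 'aaaaa'
  2: (1,2) 4 'aaaa'
  3: (2,8) 3 'aaa'
  4: (8,3) 4 'aaab'
  5: (3,12) 2 'aa'
  6: (12,9) 3 'aab'
  7: (9,4) 3 'aab'
  8: (4,13) 1 'a'
  9: (13,10) 2 'ab'
  10: (10,5) 2 'ab'
  11: (5,14) 0 ''
  12: (14,7) 1 'b'
  13: (7,11) 3 'baa'
  14: (11,6) 1 'b'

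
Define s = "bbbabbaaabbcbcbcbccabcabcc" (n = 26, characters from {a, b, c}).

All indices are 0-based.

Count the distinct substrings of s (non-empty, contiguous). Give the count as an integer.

295

rank | idx | suffix
   0 |   6 | aaabbcbcbcbccabcabcc
   1 |   7 | aabbcbcbcbccabcabcc
   2 |   3 | abbaaabbcbcbcbccabcabcc
   3 |   8 | abbcbcbcbccabcabcc
   4 |  19 | abcabcc
   5 |  22 | abcc
   6 |   5 | baaabbcbcbcbccabcabcc
   7 |   2 | babbaaabbcbcbcbccabcabcc
   8 |   4 | bbaaabbcbcbcbccabcabcc
   9 |   1 | bbabbaaabbcbcbcbccabcabcc
  10 |   0 | bbbabbaaabbcbcbcbccabcabcc
  11 |   9 | bbcbcbcbccabcabcc
  12 |  20 | bcabcc
  13 |  10 | bcbcbcbccabcabcc
  14 |  12 | bcbcbccabcabcc
  15 |  14 | bcbccabcabcc
  16 |  23 | bcc
  17 |  16 | bccabcabcc
  18 |  25 | c
  19 |  18 | cabcabcc
  20 |  21 | cabcc
  21 |  11 | cbcbcbccabcabcc
  22 |  13 | cbcbccabcabcc
  23 |  15 | cbccabcabcc
  24 |  24 | cc
  25 |  17 | ccabcabcc

SA = [6, 7, 3, 8, 19, 22, 5, 2, 4, 1, 0, 9, 20, 10, 12, 14, 23, 16, 25, 18, 21, 11, 13, 15, 24, 17]
[i] adj suffixes → lcp
  [1] 6/7 → 2 ('aa')
  [2] 7/3 → 1 ('a')
  [3] 3/8 → 3 ('abb')
  [4] 8/19 → 2 ('ab')
  [5] 19/22 → 3 ('abc')
  [6] 22/5 → 0 ('')
  [7] 5/2 → 2 ('ba')
  [8] 2/4 → 1 ('b')
  [9] 4/1 → 3 ('bba')
  [10] 1/0 → 2 ('bb')
  [11] 0/9 → 2 ('bb')
  [12] 9/20 → 1 ('b')
  [13] 20/10 → 2 ('bc')
  [14] 10/12 → 6 ('bcbcbc')
  [15] 12/14 → 4 ('bcbc')
  [16] 14/23 → 2 ('bc')
  [17] 23/16 → 3 ('bcc')
  [18] 16/25 → 0 ('')
  [19] 25/18 → 1 ('c')
  [20] 18/21 → 4 ('cabc')
  [21] 21/11 → 1 ('c')
  [22] 11/13 → 5 ('cbcbc')
  [23] 13/15 → 3 ('cbc')
  [24] 15/24 → 1 ('c')
  [25] 24/17 → 2 ('cc')

n(n+1)/2 = 26·27/2 = 351
Σ LCP = 0 + 2 + 1 + 3 + 2 + 3 + 0 + 2 + 1 + 3 + 2 + 2 + 1 + 2 + 6 + 4 + 2 + 3 + 0 + 1 + 4 + 1 + 5 + 3 + 1 + 2 = 56
distinct = 351 − 56 = 295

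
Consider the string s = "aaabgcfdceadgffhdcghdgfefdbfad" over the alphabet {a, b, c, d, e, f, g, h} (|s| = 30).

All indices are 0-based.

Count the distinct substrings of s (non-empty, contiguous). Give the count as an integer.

435

sorted suffixes:
  #0 SA[0]=0  'aaabgcfdceadgffhdcghdgfefdbfad'
  #1 SA[1]=1  'aabgcfdceadgffhdcghdgfefdbfad'
  #2 SA[2]=2  'abgcfdceadgffhdcghdgfefdbfad'
  #3 SA[3]=28  'ad'
  #4 SA[4]=10  'adgffhdcghdgfefdbfad'
  #5 SA[5]=26  'bfad'
  #6 SA[6]=3  'bgcfdceadgffhdcghdgfefdbfad'
  #7 SA[7]=8  'ceadgffhdcghdgfefdbfad'
  #8 SA[8]=5  'cfdceadgffhdcghdgfefdbfad'
  #9 SA[9]=17  'cghdgfefdbfad'
  #10 SA[10]=29  'd'
  #11 SA[11]=25  'dbfad'
  #12 SA[12]=7  'dceadgffhdcghdgfefdbfad'
  #13 SA[13]=16  'dcghdgfefdbfad'
  #14 SA[14]=20  'dgfefdbfad'
  #15 SA[15]=11  'dgffhdcghdgfefdbfad'
  #16 SA[16]=9  'eadgffhdcghdgfefdbfad'
  #17 SA[17]=23  'efdbfad'
  #18 SA[18]=27  'fad'
  #19 SA[19]=24  'fdbfad'
  #20 SA[20]=6  'fdceadgffhdcghdgfefdbfad'
  #21 SA[21]=22  'fefdbfad'
  #22 SA[22]=13  'ffhdcghdgfefdbfad'
  #23 SA[23]=14  'fhdcghdgfefdbfad'
  #24 SA[24]=4  'gcfdceadgffhdcghdgfefdbfad'
  #25 SA[25]=21  'gfefdbfad'
  #26 SA[26]=12  'gffhdcghdgfefdbfad'
  #27 SA[27]=18  'ghdgfefdbfad'
  #28 SA[28]=15  'hdcghdgfefdbfad'
  #29 SA[29]=19  'hdgfefdbfad'

SA = [0, 1, 2, 28, 10, 26, 3, 8, 5, 17, 29, 25, 7, 16, 20, 11, 9, 23, 27, 24, 6, 22, 13, 14, 4, 21, 12, 18, 15, 19]
[i] adj suffixes → lcp
  [1] 0/1 → 2 ('aa')
  [2] 1/2 → 1 ('a')
  [3] 2/28 → 1 ('a')
  [4] 28/10 → 2 ('ad')
  [5] 10/26 → 0 ('')
  [6] 26/3 → 1 ('b')
  [7] 3/8 → 0 ('')
  [8] 8/5 → 1 ('c')
  [9] 5/17 → 1 ('c')
  [10] 17/29 → 0 ('')
  [11] 29/25 → 1 ('d')
  [12] 25/7 → 1 ('d')
  [13] 7/16 → 2 ('dc')
  [14] 16/20 → 1 ('d')
  [15] 20/11 → 3 ('dgf')
  [16] 11/9 → 0 ('')
  [17] 9/23 → 1 ('e')
  [18] 23/27 → 0 ('')
  [19] 27/24 → 1 ('f')
  [20] 24/6 → 2 ('fd')
  [21] 6/22 → 1 ('f')
  [22] 22/13 → 1 ('f')
  [23] 13/14 → 1 ('f')
  [24] 14/4 → 0 ('')
  [25] 4/21 → 1 ('g')
  [26] 21/12 → 2 ('gf')
  [27] 12/18 → 1 ('g')
  [28] 18/15 → 0 ('')
  [29] 15/19 → 2 ('hd')

n(n+1)/2 = 30·31/2 = 465
Σ LCP = 0 + 2 + 1 + 1 + 2 + 0 + 1 + 0 + 1 + 1 + 0 + 1 + 1 + 2 + 1 + 3 + 0 + 1 + 0 + 1 + 2 + 1 + 1 + 1 + 0 + 1 + 2 + 1 + 0 + 2 = 30
distinct = 465 − 30 = 435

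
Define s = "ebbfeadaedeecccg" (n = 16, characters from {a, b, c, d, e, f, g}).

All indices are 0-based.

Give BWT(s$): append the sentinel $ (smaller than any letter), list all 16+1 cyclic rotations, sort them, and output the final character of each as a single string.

rank  rotation           last
    0  $ebbfeadaedeecccg  g
    1  adaedeecccg$ebbfe  e
    2  aedeecccg$ebbfead  d
    3  bbfeadaedeecccg$e  e
    4  bfeadaedeecccg$eb  b
    5  cccg$ebbfeadaedee  e
    6  ccg$ebbfeadaedeec  c
    7  cg$ebbfeadaedeecc  c
    8  daedeecccg$ebbfea  a
    9  deecccg$ebbfeadae  e
   10  eadaedeecccg$ebbf  f
   11  ebbfeadaedeecccg$  $
   12  ecccg$ebbfeadaede  e
   13  edeecccg$ebbfeada  a
   14  eecccg$ebbfeadaed  d
   15  feadaedeecccg$ebb  b
   16  g$ebbfeadaedeeccc  c

gedebeccaef$eadbc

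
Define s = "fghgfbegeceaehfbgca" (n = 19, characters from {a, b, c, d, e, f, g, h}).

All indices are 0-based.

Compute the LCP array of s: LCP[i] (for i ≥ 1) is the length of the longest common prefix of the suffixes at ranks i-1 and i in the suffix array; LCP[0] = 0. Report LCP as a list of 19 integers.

sorted suffixes:
  #0 SA[0]=18  'a'
  #1 SA[1]=11  'aehfbgca'
  #2 SA[2]=5  'begeceaehfbgca'
  #3 SA[3]=15  'bgca'
  #4 SA[4]=17  'ca'
  #5 SA[5]=9  'ceaehfbgca'
  #6 SA[6]=10  'eaehfbgca'
  #7 SA[7]=8  'eceaehfbgca'
  #8 SA[8]=6  'egeceaehfbgca'
  #9 SA[9]=12  'ehfbgca'
  #10 SA[10]=4  'fbegeceaehfbgca'
  #11 SA[11]=14  'fbgca'
  #12 SA[12]=0  'fghgfbegeceaehfbgca'
  #13 SA[13]=16  'gca'
  #14 SA[14]=7  'geceaehfbgca'
  #15 SA[15]=3  'gfbegeceaehfbgca'
  #16 SA[16]=1  'ghgfbegeceaehfbgca'
  #17 SA[17]=13  'hfbgca'
  #18 SA[18]=2  'hgfbegeceaehfbgca'

SA = [18, 11, 5, 15, 17, 9, 10, 8, 6, 12, 4, 14, 0, 16, 7, 3, 1, 13, 2]
[i] adj suffixes → lcp
  [1] 18/11 → 1 ('a')
  [2] 11/5 → 0 ('')
  [3] 5/15 → 1 ('b')
  [4] 15/17 → 0 ('')
  [5] 17/9 → 1 ('c')
  [6] 9/10 → 0 ('')
  [7] 10/8 → 1 ('e')
  [8] 8/6 → 1 ('e')
  [9] 6/12 → 1 ('e')
  [10] 12/4 → 0 ('')
  [11] 4/14 → 2 ('fb')
  [12] 14/0 → 1 ('f')
  [13] 0/16 → 0 ('')
  [14] 16/7 → 1 ('g')
  [15] 7/3 → 1 ('g')
  [16] 3/1 → 1 ('g')
  [17] 1/13 → 0 ('')
  [18] 13/2 → 1 ('h')

[0, 1, 0, 1, 0, 1, 0, 1, 1, 1, 0, 2, 1, 0, 1, 1, 1, 0, 1]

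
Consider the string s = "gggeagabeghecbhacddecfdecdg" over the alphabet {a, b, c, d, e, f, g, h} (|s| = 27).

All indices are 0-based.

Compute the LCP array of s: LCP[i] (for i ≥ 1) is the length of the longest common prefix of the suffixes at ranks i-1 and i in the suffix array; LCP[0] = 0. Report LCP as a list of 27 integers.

[0, 1, 1, 0, 1, 0, 1, 2, 1, 0, 1, 3, 1, 0, 1, 2, 2, 1, 0, 0, 1, 1, 1, 2, 1, 0, 1]

sorted suffixes:
  #0 SA[0]=6  'abeghecbhacddecfdecdg'
  #1 SA[1]=15  'acddecfdecdg'
  #2 SA[2]=4  'agabeghecbhacddecfdecdg'
  #3 SA[3]=7  'beghecbhacddecfdecdg'
  #4 SA[4]=13  'bhacddecfdecdg'
  #5 SA[5]=12  'cbhacddecfdecdg'
  #6 SA[6]=16  'cddecfdecdg'
  #7 SA[7]=24  'cdg'
  #8 SA[8]=20  'cfdecdg'
  #9 SA[9]=17  'ddecfdecdg'
  #10 SA[10]=22  'decdg'
  #11 SA[11]=18  'decfdecdg'
  #12 SA[12]=25  'dg'
  #13 SA[13]=3  'eagabeghecbhacddecfdecdg'
  #14 SA[14]=11  'ecbhacddecfdecdg'
  #15 SA[15]=23  'ecdg'
  #16 SA[16]=19  'ecfdecdg'
  #17 SA[17]=8  'eghecbhacddecfdecdg'
  #18 SA[18]=21  'fdecdg'
  #19 SA[19]=26  'g'
  #20 SA[20]=5  'gabeghecbhacddecfdecdg'
  #21 SA[21]=2  'geagabeghecbhacddecfdecdg'
  #22 SA[22]=1  'ggeagabeghecbhacddecfdecdg'
  #23 SA[23]=0  'gggeagabeghecbhacddecfdecdg'
  #24 SA[24]=9  'ghecbhacddecfdecdg'
  #25 SA[25]=14  'hacddecfdecdg'
  #26 SA[26]=10  'hecbhacddecfdecdg'

SA = [6, 15, 4, 7, 13, 12, 16, 24, 20, 17, 22, 18, 25, 3, 11, 23, 19, 8, 21, 26, 5, 2, 1, 0, 9, 14, 10]
[i] adj suffixes → lcp
  [1] 6/15 → 1 ('a')
  [2] 15/4 → 1 ('a')
  [3] 4/7 → 0 ('')
  [4] 7/13 → 1 ('b')
  [5] 13/12 → 0 ('')
  [6] 12/16 → 1 ('c')
  [7] 16/24 → 2 ('cd')
  [8] 24/20 → 1 ('c')
  [9] 20/17 → 0 ('')
  [10] 17/22 → 1 ('d')
  [11] 22/18 → 3 ('dec')
  [12] 18/25 → 1 ('d')
  [13] 25/3 → 0 ('')
  [14] 3/11 → 1 ('e')
  [15] 11/23 → 2 ('ec')
  [16] 23/19 → 2 ('ec')
  [17] 19/8 → 1 ('e')
  [18] 8/21 → 0 ('')
  [19] 21/26 → 0 ('')
  [20] 26/5 → 1 ('g')
  [21] 5/2 → 1 ('g')
  [22] 2/1 → 1 ('g')
  [23] 1/0 → 2 ('gg')
  [24] 0/9 → 1 ('g')
  [25] 9/14 → 0 ('')
  [26] 14/10 → 1 ('h')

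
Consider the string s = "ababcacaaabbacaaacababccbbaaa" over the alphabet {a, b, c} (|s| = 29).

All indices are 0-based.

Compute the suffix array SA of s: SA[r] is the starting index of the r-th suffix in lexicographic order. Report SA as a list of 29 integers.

[28, 27, 26, 7, 14, 8, 15, 0, 18, 9, 2, 20, 5, 12, 16, 25, 1, 19, 11, 24, 10, 3, 21, 6, 13, 17, 4, 23, 22]

sorted suffixes:
  #0 SA[0]=28  'a'
  #1 SA[1]=27  'aa'
  #2 SA[2]=26  'aaa'
  #3 SA[3]=7  'aaabbacaaacababccbbaaa'
  #4 SA[4]=14  'aaacababccbbaaa'
  #5 SA[5]=8  'aabbacaaacababccbbaaa'
  #6 SA[6]=15  'aacababccbbaaa'
  #7 SA[7]=0  'ababcacaaabbacaaacababccbbaaa'
  #8 SA[8]=18  'ababccbbaaa'
  #9 SA[9]=9  'abbacaaacababccbbaaa'
  #10 SA[10]=2  'abcacaaabbacaaacababccbbaaa'
  #11 SA[11]=20  'abccbbaaa'
  #12 SA[12]=5  'acaaabbacaaacababccbbaaa'
  #13 SA[13]=12  'acaaacababccbbaaa'
  #14 SA[14]=16  'acababccbbaaa'
  #15 SA[15]=25  'baaa'
  #16 SA[16]=1  'babcacaaabbacaaacababccbbaaa'
  #17 SA[17]=19  'babccbbaaa'
  #18 SA[18]=11  'bacaaacababccbbaaa'
  #19 SA[19]=24  'bbaaa'
  #20 SA[20]=10  'bbacaaacababccbbaaa'
  #21 SA[21]=3  'bcacaaabbacaaacababccbbaaa'
  #22 SA[22]=21  'bccbbaaa'
  #23 SA[23]=6  'caaabbacaaacababccbbaaa'
  #24 SA[24]=13  'caaacababccbbaaa'
  #25 SA[25]=17  'cababccbbaaa'
  #26 SA[26]=4  'cacaaabbacaaacababccbbaaa'
  #27 SA[27]=23  'cbbaaa'
  #28 SA[28]=22  'ccbbaaa'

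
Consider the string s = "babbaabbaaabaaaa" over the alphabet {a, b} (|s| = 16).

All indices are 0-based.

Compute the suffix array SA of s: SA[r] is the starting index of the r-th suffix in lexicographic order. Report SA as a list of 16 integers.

[15, 14, 13, 12, 8, 9, 4, 10, 5, 1, 11, 7, 3, 0, 6, 2]

sorted suffixes:
  #0 SA[0]=15  'a'
  #1 SA[1]=14  'aa'
  #2 SA[2]=13  'aaa'
  #3 SA[3]=12  'aaaa'
  #4 SA[4]=8  'aaabaaaa'
  #5 SA[5]=9  'aabaaaa'
  #6 SA[6]=4  'aabbaaabaaaa'
  #7 SA[7]=10  'abaaaa'
  #8 SA[8]=5  'abbaaabaaaa'
  #9 SA[9]=1  'abbaabbaaabaaaa'
  #10 SA[10]=11  'baaaa'
  #11 SA[11]=7  'baaabaaaa'
  #12 SA[12]=3  'baabbaaabaaaa'
  #13 SA[13]=0  'babbaabbaaabaaaa'
  #14 SA[14]=6  'bbaaabaaaa'
  #15 SA[15]=2  'bbaabbaaabaaaa'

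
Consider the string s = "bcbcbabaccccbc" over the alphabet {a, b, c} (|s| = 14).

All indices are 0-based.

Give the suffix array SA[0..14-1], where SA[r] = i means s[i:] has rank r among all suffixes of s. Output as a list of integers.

rank | idx | suffix
   0 |   5 | abaccccbc
   1 |   7 | accccbc
   2 |   4 | babaccccbc
   3 |   6 | baccccbc
   4 |  12 | bc
   5 |   2 | bcbabaccccbc
   6 |   0 | bcbcbabaccccbc
   7 |  13 | c
   8 |   3 | cbabaccccbc
   9 |  11 | cbc
  10 |   1 | cbcbabaccccbc
  11 |  10 | ccbc
  12 |   9 | cccbc
  13 |   8 | ccccbc

[5, 7, 4, 6, 12, 2, 0, 13, 3, 11, 1, 10, 9, 8]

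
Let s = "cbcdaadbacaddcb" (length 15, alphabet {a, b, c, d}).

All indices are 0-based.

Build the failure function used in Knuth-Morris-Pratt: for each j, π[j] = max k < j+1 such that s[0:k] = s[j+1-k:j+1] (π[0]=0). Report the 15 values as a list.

[0, 0, 1, 0, 0, 0, 0, 0, 0, 1, 0, 0, 0, 1, 2]

π[0] = 0
j=1 s[j]='b': π[1]=0 (border '')
j=2 s[j]='c': π[2]=1 (border 'c')
j=3 s[j]='d': k: 1→0; π[3]=0 (border '')
j=4 s[j]='a': π[4]=0 (border '')
j=5 s[j]='a': π[5]=0 (border '')
j=6 s[j]='d': π[6]=0 (border '')
j=7 s[j]='b': π[7]=0 (border '')
j=8 s[j]='a': π[8]=0 (border '')
j=9 s[j]='c': π[9]=1 (border 'c')
j=10 s[j]='a': k: 1→0; π[10]=0 (border '')
j=11 s[j]='d': π[11]=0 (border '')
j=12 s[j]='d': π[12]=0 (border '')
j=13 s[j]='c': π[13]=1 (border 'c')
j=14 s[j]='b': π[14]=2 (border 'cb')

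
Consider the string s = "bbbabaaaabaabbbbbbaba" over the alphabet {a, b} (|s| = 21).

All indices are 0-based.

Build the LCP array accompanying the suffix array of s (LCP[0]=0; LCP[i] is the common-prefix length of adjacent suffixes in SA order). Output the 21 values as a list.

rank | idx | suffix
   0 |  20 | a
   1 |   5 | aaaabaabbbbbbaba
   2 |   6 | aaabaabbbbbbaba
   3 |   7 | aabaabbbbbbaba
   4 |  10 | aabbbbbbaba
   5 |  18 | aba
   6 |   3 | abaaaabaabbbbbbaba
   7 |   8 | abaabbbbbbaba
   8 |  11 | abbbbbbaba
   9 |  19 | ba
  10 |   4 | baaaabaabbbbbbaba
  11 |   9 | baabbbbbbaba
  12 |  17 | baba
  13 |   2 | babaaaabaabbbbbbaba
  14 |  16 | bbaba
  15 |   1 | bbabaaaabaabbbbbbaba
  16 |  15 | bbbaba
  17 |   0 | bbbabaaaabaabbbbbbaba
  18 |  14 | bbbbaba
  19 |  13 | bbbbbaba
  20 |  12 | bbbbbbaba

SA = [20, 5, 6, 7, 10, 18, 3, 8, 11, 19, 4, 9, 17, 2, 16, 1, 15, 0, 14, 13, 12]
rank  pair      lcp
   1  s[20:],s[5:]  1  'a'
   2  s[5:],s[6:]  3  'aaa'
   3  s[6:],s[7:]  2  'aa'
   4  s[7:],s[10:]  3  'aab'
   5  s[10:],s[18:]  1  'a'
   6  s[18:],s[3:]  3  'aba'
   7  s[3:],s[8:]  4  'abaa'
   8  s[8:],s[11:]  2  'ab'
   9  s[11:],s[19:]  0  ''
  10  s[19:],s[4:]  2  'ba'
  11  s[4:],s[9:]  3  'baa'
  12  s[9:],s[17:]  2  'ba'
  13  s[17:],s[2:]  4  'baba'
  14  s[2:],s[16:]  1  'b'
  15  s[16:],s[1:]  5  'bbaba'
  16  s[1:],s[15:]  2  'bb'
  17  s[15:],s[0:]  6  'bbbaba'
  18  s[0:],s[14:]  3  'bbb'
  19  s[14:],s[13:]  4  'bbbb'
  20  s[13:],s[12:]  5  'bbbbb'

[0, 1, 3, 2, 3, 1, 3, 4, 2, 0, 2, 3, 2, 4, 1, 5, 2, 6, 3, 4, 5]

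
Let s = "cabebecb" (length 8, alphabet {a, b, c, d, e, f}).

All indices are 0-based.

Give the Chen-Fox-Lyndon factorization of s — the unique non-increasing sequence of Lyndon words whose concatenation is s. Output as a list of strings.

emit factor 1: 'c' (i=0, period=1)
emit factor 2: 'abebecb' (i=1, period=7)

["c", "abebecb"]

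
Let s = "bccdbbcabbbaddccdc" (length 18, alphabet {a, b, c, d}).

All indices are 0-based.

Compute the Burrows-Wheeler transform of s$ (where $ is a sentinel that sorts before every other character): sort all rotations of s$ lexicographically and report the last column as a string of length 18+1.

ccbbbadb$dbbdccccda

rank  rotation             last
    0  $bccdbbcabbbaddccdc  c
    1  abbbaddccdc$bccdbbc  c
    2  addccdc$bccdbbcabbb  b
    3  baddccdc$bccdbbcabb  b
    4  bbaddccdc$bccdbbcab  b
    5  bbbaddccdc$bccdbbca  a
    6  bbcabbbaddccdc$bccd  d
    7  bcabbbaddccdc$bccdb  b
    8  bccdbbcabbbaddccdc$  $
    9  c$bccdbbcabbbaddccd  d
   10  cabbbaddccdc$bccdbb  b
   11  ccdbbcabbbaddccdc$b  b
   12  ccdc$bccdbbcabbbadd  d
   13  cdbbcabbbaddccdc$bc  c
   14  cdc$bccdbbcabbbaddc  c
   15  dbbcabbbaddccdc$bcc  c
   16  dc$bccdbbcabbbaddcc  c
   17  dccdc$bccdbbcabbbad  d
   18  ddccdc$bccdbbcabbba  a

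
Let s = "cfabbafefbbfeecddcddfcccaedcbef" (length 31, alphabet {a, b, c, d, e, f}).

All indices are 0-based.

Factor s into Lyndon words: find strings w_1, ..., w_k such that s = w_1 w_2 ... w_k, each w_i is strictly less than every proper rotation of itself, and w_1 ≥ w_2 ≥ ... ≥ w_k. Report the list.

emit factor 1: 'cf' (i=0, period=2)
emit factor 2: 'abbafefbbfeecddcddfcccaedcbef' (i=2, period=29)

["cf", "abbafefbbfeecddcddfcccaedcbef"]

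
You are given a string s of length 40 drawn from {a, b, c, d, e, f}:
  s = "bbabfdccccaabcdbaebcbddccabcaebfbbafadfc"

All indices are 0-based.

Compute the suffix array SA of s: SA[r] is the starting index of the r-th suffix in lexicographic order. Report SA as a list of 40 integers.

[10, 25, 11, 2, 36, 16, 28, 34, 1, 15, 33, 0, 32, 26, 18, 12, 20, 30, 3, 39, 9, 24, 27, 19, 8, 23, 7, 6, 13, 14, 22, 5, 21, 37, 17, 29, 35, 31, 38, 4]

rank | idx | suffix
   0 |  10 | aabcdbaebcbddccabcaebfbbafadfc
   1 |  25 | abcaebfbbafadfc
   2 |  11 | abcdbaebcbddccabcaebfbbafadfc
   3 |   2 | abfdccccaabcdbaebcbddccabcaebfbbafadfc
   4 |  36 | adfc
   5 |  16 | aebcbddccabcaebfbbafadfc
   6 |  28 | aebfbbafadfc
   7 |  34 | afadfc
   8 |   1 | babfdccccaabcdbaebcbddccabcaebfbbafadfc
   9 |  15 | baebcbddccabcaebfbbafadfc
  10 |  33 | bafadfc
  11 |   0 | bbabfdccccaabcdbaebcbddccabcaebfbbafadfc
  12 |  32 | bbafadfc
  13 |  26 | bcaebfbbafadfc
  14 |  18 | bcbddccabcaebfbbafadfc
  15 |  12 | bcdbaebcbddccabcaebfbbafadfc
  16 |  20 | bddccabcaebfbbafadfc
  17 |  30 | bfbbafadfc
  18 |   3 | bfdccccaabcdbaebcbddccabcaebfbbafadfc
  19 |  39 | c
  20 |   9 | caabcdbaebcbddccabcaebfbbafadfc
  21 |  24 | cabcaebfbbafadfc
  22 |  27 | caebfbbafadfc
  23 |  19 | cbddccabcaebfbbafadfc
  24 |   8 | ccaabcdbaebcbddccabcaebfbbafadfc
  25 |  23 | ccabcaebfbbafadfc
  26 |   7 | cccaabcdbaebcbddccabcaebfbbafadfc
  27 |   6 | ccccaabcdbaebcbddccabcaebfbbafadfc
  28 |  13 | cdbaebcbddccabcaebfbbafadfc
  29 |  14 | dbaebcbddccabcaebfbbafadfc
  30 |  22 | dccabcaebfbbafadfc
  31 |   5 | dccccaabcdbaebcbddccabcaebfbbafadfc
  32 |  21 | ddccabcaebfbbafadfc
  33 |  37 | dfc
  34 |  17 | ebcbddccabcaebfbbafadfc
  35 |  29 | ebfbbafadfc
  36 |  35 | fadfc
  37 |  31 | fbbafadfc
  38 |  38 | fc
  39 |   4 | fdccccaabcdbaebcbddccabcaebfbbafadfc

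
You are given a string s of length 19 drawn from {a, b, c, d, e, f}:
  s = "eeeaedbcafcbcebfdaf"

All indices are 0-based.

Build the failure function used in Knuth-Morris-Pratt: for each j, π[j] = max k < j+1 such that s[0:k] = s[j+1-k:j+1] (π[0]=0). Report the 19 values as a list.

π[0] = 0
j=1 s[j]='e': π[1]=1 (border 'e')
j=2 s[j]='e': π[2]=2 (border 'ee')
j=3 s[j]='a': k: 2→1→0; π[3]=0 (border '')
j=4 s[j]='e': π[4]=1 (border 'e')
j=5 s[j]='d': k: 1→0; π[5]=0 (border '')
j=6 s[j]='b': π[6]=0 (border '')
j=7 s[j]='c': π[7]=0 (border '')
j=8 s[j]='a': π[8]=0 (border '')
j=9 s[j]='f': π[9]=0 (border '')
j=10 s[j]='c': π[10]=0 (border '')
j=11 s[j]='b': π[11]=0 (border '')
j=12 s[j]='c': π[12]=0 (border '')
j=13 s[j]='e': π[13]=1 (border 'e')
j=14 s[j]='b': k: 1→0; π[14]=0 (border '')
j=15 s[j]='f': π[15]=0 (border '')
j=16 s[j]='d': π[16]=0 (border '')
j=17 s[j]='a': π[17]=0 (border '')
j=18 s[j]='f': π[18]=0 (border '')

[0, 1, 2, 0, 1, 0, 0, 0, 0, 0, 0, 0, 0, 1, 0, 0, 0, 0, 0]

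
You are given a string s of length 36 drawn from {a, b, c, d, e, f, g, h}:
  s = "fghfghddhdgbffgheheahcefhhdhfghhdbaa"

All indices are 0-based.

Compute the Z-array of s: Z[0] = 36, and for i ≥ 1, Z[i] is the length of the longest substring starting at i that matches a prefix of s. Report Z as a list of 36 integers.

Z[0]=36
i=1: i≥r, start 0; Z[1]=0
i=2: i≥r, start 0; Z[2]=0
i=3: i≥r, start 0; Z[3]=3 extend→box=[3,6)
i=4: min(r-i=2, Z[1]=0)=0; Z[4]=0
i=5: min(r-i=1, Z[2]=0)=0; Z[5]=0
i=6: i≥r, start 0; Z[6]=0
i=7: i≥r, start 0; Z[7]=0
i=8: i≥r, start 0; Z[8]=0
i=9: i≥r, start 0; Z[9]=0
i=10: i≥r, start 0; Z[10]=0
i=11: i≥r, start 0; Z[11]=0
i=12: i≥r, start 0; Z[12]=1 extend→box=[12,13)
i=13: i≥r, start 0; Z[13]=3 extend→box=[13,16)
i=14: min(r-i=2, Z[1]=0)=0; Z[14]=0
i=15: min(r-i=1, Z[2]=0)=0; Z[15]=0
i=16: i≥r, start 0; Z[16]=0
i=17: i≥r, start 0; Z[17]=0
i=18: i≥r, start 0; Z[18]=0
i=19: i≥r, start 0; Z[19]=0
i=20: i≥r, start 0; Z[20]=0
i=21: i≥r, start 0; Z[21]=0
i=22: i≥r, start 0; Z[22]=0
i=23: i≥r, start 0; Z[23]=1 extend→box=[23,24)
i=24: i≥r, start 0; Z[24]=0
i=25: i≥r, start 0; Z[25]=0
i=26: i≥r, start 0; Z[26]=0
i=27: i≥r, start 0; Z[27]=0
i=28: i≥r, start 0; Z[28]=3 extend→box=[28,31)
i=29: min(r-i=2, Z[1]=0)=0; Z[29]=0
i=30: min(r-i=1, Z[2]=0)=0; Z[30]=0
i=31: i≥r, start 0; Z[31]=0
i=32: i≥r, start 0; Z[32]=0
i=33: i≥r, start 0; Z[33]=0
i=34: i≥r, start 0; Z[34]=0
i=35: i≥r, start 0; Z[35]=0

[36, 0, 0, 3, 0, 0, 0, 0, 0, 0, 0, 0, 1, 3, 0, 0, 0, 0, 0, 0, 0, 0, 0, 1, 0, 0, 0, 0, 3, 0, 0, 0, 0, 0, 0, 0]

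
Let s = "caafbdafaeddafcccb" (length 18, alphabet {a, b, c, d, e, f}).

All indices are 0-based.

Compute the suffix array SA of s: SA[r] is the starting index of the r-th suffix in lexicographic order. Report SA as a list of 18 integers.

rank→(start, suffix):
  0 → (1, 'aafbdafaeddafcccb')
  1 → (8, 'aeddafcccb')
  2 → (6, 'afaeddafcccb')
  3 → (2, 'afbdafaeddafcccb')
  4 → (12, 'afcccb')
  5 → (17, 'b')
  6 → (4, 'bdafaeddafcccb')
  7 → (0, 'caafbdafaeddafcccb')
  8 → (16, 'cb')
  9 → (15, 'ccb')
  10 → (14, 'cccb')
  11 → (5, 'dafaeddafcccb')
  12 → (11, 'dafcccb')
  13 → (10, 'ddafcccb')
  14 → (9, 'eddafcccb')
  15 → (7, 'faeddafcccb')
  16 → (3, 'fbdafaeddafcccb')
  17 → (13, 'fcccb')

[1, 8, 6, 2, 12, 17, 4, 0, 16, 15, 14, 5, 11, 10, 9, 7, 3, 13]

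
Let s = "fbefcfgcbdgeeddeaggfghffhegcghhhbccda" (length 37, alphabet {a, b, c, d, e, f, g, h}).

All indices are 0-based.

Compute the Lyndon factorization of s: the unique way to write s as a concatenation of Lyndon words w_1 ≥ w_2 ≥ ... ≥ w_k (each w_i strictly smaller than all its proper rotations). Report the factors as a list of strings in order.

emit factor 1: 'f' (i=0, period=1)
emit factor 2: 'befcfgc' (i=1, period=7)
emit factor 3: 'bdgeedde' (i=8, period=8)
emit factor 4: 'aggfghffhegcghhhbccd' (i=16, period=20)
emit factor 5: 'a' (i=36, period=1)

["f", "befcfgc", "bdgeedde", "aggfghffhegcghhhbccd", "a"]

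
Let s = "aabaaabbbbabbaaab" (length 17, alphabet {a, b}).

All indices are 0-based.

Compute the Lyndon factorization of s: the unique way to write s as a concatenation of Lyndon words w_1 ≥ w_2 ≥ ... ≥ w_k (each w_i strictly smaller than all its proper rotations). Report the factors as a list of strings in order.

emit factor 1: 'aab' (i=0, period=3)
emit factor 2: 'aaabbbbabb' (i=3, period=10)
emit factor 3: 'aaab' (i=13, period=4)

["aab", "aaabbbbabb", "aaab"]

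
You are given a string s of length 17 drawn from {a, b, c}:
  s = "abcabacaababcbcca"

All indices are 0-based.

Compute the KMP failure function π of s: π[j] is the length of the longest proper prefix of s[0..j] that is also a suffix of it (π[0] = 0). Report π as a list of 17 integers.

π[0] = 0
j=1 s[j]='b': π[1]=0 (border '')
j=2 s[j]='c': π[2]=0 (border '')
j=3 s[j]='a': π[3]=1 (border 'a')
j=4 s[j]='b': π[4]=2 (border 'ab')
j=5 s[j]='a': k: 2→0; π[5]=1 (border 'a')
j=6 s[j]='c': k: 1→0; π[6]=0 (border '')
j=7 s[j]='a': π[7]=1 (border 'a')
j=8 s[j]='a': k: 1→0; π[8]=1 (border 'a')
j=9 s[j]='b': π[9]=2 (border 'ab')
j=10 s[j]='a': k: 2→0; π[10]=1 (border 'a')
j=11 s[j]='b': π[11]=2 (border 'ab')
j=12 s[j]='c': π[12]=3 (border 'abc')
j=13 s[j]='b': k: 3→0; π[13]=0 (border '')
j=14 s[j]='c': π[14]=0 (border '')
j=15 s[j]='c': π[15]=0 (border '')
j=16 s[j]='a': π[16]=1 (border 'a')

[0, 0, 0, 1, 2, 1, 0, 1, 1, 2, 1, 2, 3, 0, 0, 0, 1]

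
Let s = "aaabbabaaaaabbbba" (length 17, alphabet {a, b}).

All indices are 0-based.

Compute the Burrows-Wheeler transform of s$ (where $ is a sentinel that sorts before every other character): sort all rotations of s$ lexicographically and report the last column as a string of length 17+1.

rank  rotation            last
    0  $aaabbabaaaaabbbba  a
    1  a$aaabbabaaaaabbbb  b
    2  aaaaabbbba$aaabbab  b
    3  aaaabbbba$aaabbaba  a
    4  aaabbabaaaaabbbba$  $
    5  aaabbbba$aaabbabaa  a
    6  aabbabaaaaabbbba$a  a
    7  aabbbba$aaabbabaaa  a
    8  abaaaaabbbba$aaabb  b
    9  abbabaaaaabbbba$aa  a
   10  abbbba$aaabbabaaaa  a
   11  ba$aaabbabaaaaabbb  b
   12  baaaaabbbba$aaabba  a
   13  babaaaaabbbba$aaab  b
   14  bba$aaabbabaaaaabb  b
   15  bbabaaaaabbbba$aaa  a
   16  bbba$aaabbabaaaaab  b
   17  bbbba$aaabbabaaaaa  a

abba$aaabaababbaba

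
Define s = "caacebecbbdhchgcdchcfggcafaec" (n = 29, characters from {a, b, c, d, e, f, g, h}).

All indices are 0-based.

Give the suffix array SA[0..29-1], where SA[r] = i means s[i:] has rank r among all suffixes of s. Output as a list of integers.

[1, 2, 26, 24, 8, 9, 5, 28, 0, 23, 7, 15, 3, 19, 17, 12, 16, 10, 4, 27, 6, 25, 20, 22, 14, 21, 18, 11, 13]

rank | idx | suffix
   0 |   1 | aacebecbbdhchgcdchcfggcafaec
   1 |   2 | acebecbbdhchgcdchcfggcafaec
   2 |  26 | aec
   3 |  24 | afaec
   4 |   8 | bbdhchgcdchcfggcafaec
   5 |   9 | bdhchgcdchcfggcafaec
   6 |   5 | becbbdhchgcdchcfggcafaec
   7 |  28 | c
   8 |   0 | caacebecbbdhchgcdchcfggcafaec
   9 |  23 | cafaec
  10 |   7 | cbbdhchgcdchcfggcafaec
  11 |  15 | cdchcfggcafaec
  12 |   3 | cebecbbdhchgcdchcfggcafaec
  13 |  19 | cfggcafaec
  14 |  17 | chcfggcafaec
  15 |  12 | chgcdchcfggcafaec
  16 |  16 | dchcfggcafaec
  17 |  10 | dhchgcdchcfggcafaec
  18 |   4 | ebecbbdhchgcdchcfggcafaec
  19 |  27 | ec
  20 |   6 | ecbbdhchgcdchcfggcafaec
  21 |  25 | faec
  22 |  20 | fggcafaec
  23 |  22 | gcafaec
  24 |  14 | gcdchcfggcafaec
  25 |  21 | ggcafaec
  26 |  18 | hcfggcafaec
  27 |  11 | hchgcdchcfggcafaec
  28 |  13 | hgcdchcfggcafaec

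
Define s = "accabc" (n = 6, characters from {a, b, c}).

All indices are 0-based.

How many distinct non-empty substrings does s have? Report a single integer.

18

sorted suffixes:
  #0 SA[0]=3  'abc'
  #1 SA[1]=0  'accabc'
  #2 SA[2]=4  'bc'
  #3 SA[3]=5  'c'
  #4 SA[4]=2  'cabc'
  #5 SA[5]=1  'ccabc'

SA = [3, 0, 4, 5, 2, 1]
rank  pair      lcp
   1  s[3:],s[0:]  1  'a'
   2  s[0:],s[4:]  0  ''
   3  s[4:],s[5:]  0  ''
   4  s[5:],s[2:]  1  'c'
   5  s[2:],s[1:]  1  'c'

n(n+1)/2 = 6·7/2 = 21
Σ LCP = 0 + 1 + 0 + 0 + 1 + 1 = 3
distinct = 21 − 3 = 18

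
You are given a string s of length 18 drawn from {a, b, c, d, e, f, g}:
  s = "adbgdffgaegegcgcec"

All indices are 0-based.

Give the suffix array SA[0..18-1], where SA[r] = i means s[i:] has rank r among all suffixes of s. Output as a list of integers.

[0, 8, 2, 17, 15, 13, 1, 4, 16, 11, 9, 5, 6, 7, 14, 12, 3, 10]

sorted suffixes:
  #0 SA[0]=0  'adbgdffgaegegcgcec'
  #1 SA[1]=8  'aegegcgcec'
  #2 SA[2]=2  'bgdffgaegegcgcec'
  #3 SA[3]=17  'c'
  #4 SA[4]=15  'cec'
  #5 SA[5]=13  'cgcec'
  #6 SA[6]=1  'dbgdffgaegegcgcec'
  #7 SA[7]=4  'dffgaegegcgcec'
  #8 SA[8]=16  'ec'
  #9 SA[9]=11  'egcgcec'
  #10 SA[10]=9  'egegcgcec'
  #11 SA[11]=5  'ffgaegegcgcec'
  #12 SA[12]=6  'fgaegegcgcec'
  #13 SA[13]=7  'gaegegcgcec'
  #14 SA[14]=14  'gcec'
  #15 SA[15]=12  'gcgcec'
  #16 SA[16]=3  'gdffgaegegcgcec'
  #17 SA[17]=10  'gegcgcec'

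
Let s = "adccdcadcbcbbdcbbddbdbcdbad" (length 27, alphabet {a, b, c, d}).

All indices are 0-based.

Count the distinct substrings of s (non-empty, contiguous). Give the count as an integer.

336

rank | idx | suffix
   0 |  25 | ad
   1 |   6 | adcbcbbdcbbddbdbcdbad
   2 |   0 | adccdcadcbcbbdcbbddbdbcdbad
   3 |  24 | bad
   4 |  11 | bbdcbbddbdbcdbad
   5 |  15 | bbddbdbcdbad
   6 |   9 | bcbbdcbbddbdbcdbad
   7 |  21 | bcdbad
   8 |  19 | bdbcdbad
   9 |  12 | bdcbbddbdbcdbad
  10 |  16 | bddbdbcdbad
  11 |   5 | cadcbcbbdcbbddbdbcdbad
  12 |  10 | cbbdcbbddbdbcdbad
  13 |  14 | cbbddbdbcdbad
  14 |   8 | cbcbbdcbbddbdbcdbad
  15 |   2 | ccdcadcbcbbdcbbddbdbcdbad
  16 |  22 | cdbad
  17 |   3 | cdcadcbcbbdcbbddbdbcdbad
  18 |  26 | d
  19 |  23 | dbad
  20 |  20 | dbcdbad
  21 |  18 | dbdbcdbad
  22 |   4 | dcadcbcbbdcbbddbdbcdbad
  23 |  13 | dcbbddbdbcdbad
  24 |   7 | dcbcbbdcbbddbdbcdbad
  25 |   1 | dccdcadcbcbbdcbbddbdbcdbad
  26 |  17 | ddbdbcdbad

SA = [25, 6, 0, 24, 11, 15, 9, 21, 19, 12, 16, 5, 10, 14, 8, 2, 22, 3, 26, 23, 20, 18, 4, 13, 7, 1, 17]
rank  pair      lcp
   1  s[25:],s[6:]  2  'ad'
   2  s[6:],s[0:]  3  'adc'
   3  s[0:],s[24:]  0  ''
   4  s[24:],s[11:]  1  'b'
   5  s[11:],s[15:]  3  'bbd'
   6  s[15:],s[9:]  1  'b'
   7  s[9:],s[21:]  2  'bc'
   8  s[21:],s[19:]  1  'b'
   9  s[19:],s[12:]  2  'bd'
  10  s[12:],s[16:]  2  'bd'
  11  s[16:],s[5:]  0  ''
  12  s[5:],s[10:]  1  'c'
  13  s[10:],s[14:]  4  'cbbd'
  14  s[14:],s[8:]  2  'cb'
  15  s[8:],s[2:]  1  'c'
  16  s[2:],s[22:]  1  'c'
  17  s[22:],s[3:]  2  'cd'
  18  s[3:],s[26:]  0  ''
  19  s[26:],s[23:]  1  'd'
  20  s[23:],s[20:]  2  'db'
  21  s[20:],s[18:]  2  'db'
  22  s[18:],s[4:]  1  'd'
  23  s[4:],s[13:]  2  'dc'
  24  s[13:],s[7:]  3  'dcb'
  25  s[7:],s[1:]  2  'dc'
  26  s[1:],s[17:]  1  'd'

n(n+1)/2 = 27·28/2 = 378
Σ LCP = 0 + 2 + 3 + 0 + 1 + 3 + 1 + 2 + 1 + 2 + 2 + 0 + 1 + 4 + 2 + 1 + 1 + 2 + 0 + 1 + 2 + 2 + 1 + 2 + 3 + 2 + 1 = 42
distinct = 378 − 42 = 336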